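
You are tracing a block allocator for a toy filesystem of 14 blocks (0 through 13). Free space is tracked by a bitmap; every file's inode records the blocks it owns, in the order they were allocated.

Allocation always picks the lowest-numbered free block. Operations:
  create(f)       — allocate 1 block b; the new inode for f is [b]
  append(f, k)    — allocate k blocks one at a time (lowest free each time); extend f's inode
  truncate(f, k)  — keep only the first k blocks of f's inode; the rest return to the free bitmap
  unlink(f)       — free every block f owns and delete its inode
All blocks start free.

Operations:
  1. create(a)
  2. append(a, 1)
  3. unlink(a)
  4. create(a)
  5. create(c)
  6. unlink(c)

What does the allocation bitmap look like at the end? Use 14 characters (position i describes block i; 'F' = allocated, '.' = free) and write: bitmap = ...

bitmap = F.............

create(a): bitmap=F............. | a=[0]
append(a, 1): bitmap=FF............ | a=[0, 1]
unlink(a): bitmap=.............. | 
create(a): bitmap=F............. | a=[0]
create(c): bitmap=FF............ | a=[0] c=[1]
unlink(c): bitmap=F............. | a=[0]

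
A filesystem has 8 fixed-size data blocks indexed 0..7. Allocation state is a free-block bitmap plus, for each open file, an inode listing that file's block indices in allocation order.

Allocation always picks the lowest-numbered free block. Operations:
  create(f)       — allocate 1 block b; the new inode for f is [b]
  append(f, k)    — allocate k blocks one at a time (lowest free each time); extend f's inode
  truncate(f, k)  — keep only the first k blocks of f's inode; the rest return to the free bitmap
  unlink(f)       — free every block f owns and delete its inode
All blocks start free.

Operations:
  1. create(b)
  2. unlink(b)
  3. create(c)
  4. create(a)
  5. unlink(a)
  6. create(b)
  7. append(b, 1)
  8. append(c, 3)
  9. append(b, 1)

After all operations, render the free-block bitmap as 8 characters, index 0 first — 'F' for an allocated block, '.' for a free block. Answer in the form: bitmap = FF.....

bitmap = FFFFFFF.

create(b): bitmap=F....... | b=[0]
unlink(b): bitmap=........ | 
create(c): bitmap=F....... | c=[0]
create(a): bitmap=FF...... | a=[1] c=[0]
unlink(a): bitmap=F....... | c=[0]
create(b): bitmap=FF...... | b=[1] c=[0]
append(b, 1): bitmap=FFF..... | b=[1, 2] c=[0]
append(c, 3): bitmap=FFFFFF.. | b=[1, 2] c=[0, 3, 4, 5]
append(b, 1): bitmap=FFFFFFF. | b=[1, 2, 6] c=[0, 3, 4, 5]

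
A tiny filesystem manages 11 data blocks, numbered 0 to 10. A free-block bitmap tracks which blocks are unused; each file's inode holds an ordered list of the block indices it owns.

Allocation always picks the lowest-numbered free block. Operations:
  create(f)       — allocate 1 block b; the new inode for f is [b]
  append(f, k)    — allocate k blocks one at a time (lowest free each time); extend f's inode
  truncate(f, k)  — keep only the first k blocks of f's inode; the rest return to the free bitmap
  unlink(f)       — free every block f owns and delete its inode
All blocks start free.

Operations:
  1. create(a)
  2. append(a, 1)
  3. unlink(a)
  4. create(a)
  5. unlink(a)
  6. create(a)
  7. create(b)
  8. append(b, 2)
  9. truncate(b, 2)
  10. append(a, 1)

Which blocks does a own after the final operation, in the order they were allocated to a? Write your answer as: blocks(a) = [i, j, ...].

blocks(a) = [0, 3]

create(a): bitmap=F.......... | a=[0]
append(a, 1): bitmap=FF......... | a=[0, 1]
unlink(a): bitmap=........... | 
create(a): bitmap=F.......... | a=[0]
unlink(a): bitmap=........... | 
create(a): bitmap=F.......... | a=[0]
create(b): bitmap=FF......... | a=[0] b=[1]
append(b, 2): bitmap=FFFF....... | a=[0] b=[1, 2, 3]
truncate(b, 2): bitmap=FFF........ | a=[0] b=[1, 2]
append(a, 1): bitmap=FFFF....... | a=[0, 3] b=[1, 2]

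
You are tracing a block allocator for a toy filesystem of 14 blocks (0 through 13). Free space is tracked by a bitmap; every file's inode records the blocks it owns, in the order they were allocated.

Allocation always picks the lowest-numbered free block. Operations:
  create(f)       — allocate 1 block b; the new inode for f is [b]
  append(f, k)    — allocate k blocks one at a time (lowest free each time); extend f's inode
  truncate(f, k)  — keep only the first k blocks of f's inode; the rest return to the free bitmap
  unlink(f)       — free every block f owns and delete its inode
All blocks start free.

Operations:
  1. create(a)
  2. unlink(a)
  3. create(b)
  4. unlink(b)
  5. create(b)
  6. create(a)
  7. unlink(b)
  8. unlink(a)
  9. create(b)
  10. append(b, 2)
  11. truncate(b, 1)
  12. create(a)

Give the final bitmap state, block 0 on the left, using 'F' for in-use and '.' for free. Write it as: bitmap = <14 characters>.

create(a): bitmap=F............. | a=[0]
unlink(a): bitmap=.............. | 
create(b): bitmap=F............. | b=[0]
unlink(b): bitmap=.............. | 
create(b): bitmap=F............. | b=[0]
create(a): bitmap=FF............ | a=[1] b=[0]
unlink(b): bitmap=.F............ | a=[1]
unlink(a): bitmap=.............. | 
create(b): bitmap=F............. | b=[0]
append(b, 2): bitmap=FFF........... | b=[0, 1, 2]
truncate(b, 1): bitmap=F............. | b=[0]
create(a): bitmap=FF............ | a=[1] b=[0]

bitmap = FF............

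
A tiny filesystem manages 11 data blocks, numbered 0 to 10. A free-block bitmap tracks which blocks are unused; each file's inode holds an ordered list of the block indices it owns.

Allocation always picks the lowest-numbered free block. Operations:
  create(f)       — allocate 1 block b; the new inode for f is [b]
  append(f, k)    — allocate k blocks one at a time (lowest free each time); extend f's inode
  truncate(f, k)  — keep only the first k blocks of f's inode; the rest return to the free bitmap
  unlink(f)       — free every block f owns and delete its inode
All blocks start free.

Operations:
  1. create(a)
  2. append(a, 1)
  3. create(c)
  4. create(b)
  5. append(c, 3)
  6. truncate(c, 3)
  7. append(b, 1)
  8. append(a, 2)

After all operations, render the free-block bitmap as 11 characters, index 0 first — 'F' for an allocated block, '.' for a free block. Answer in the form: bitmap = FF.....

bitmap = FFFFFFFFF..

create(a): bitmap=F.......... | a=[0]
append(a, 1): bitmap=FF......... | a=[0, 1]
create(c): bitmap=FFF........ | a=[0, 1] c=[2]
create(b): bitmap=FFFF....... | a=[0, 1] b=[3] c=[2]
append(c, 3): bitmap=FFFFFFF.... | a=[0, 1] b=[3] c=[2, 4, 5, 6]
truncate(c, 3): bitmap=FFFFFF..... | a=[0, 1] b=[3] c=[2, 4, 5]
append(b, 1): bitmap=FFFFFFF.... | a=[0, 1] b=[3, 6] c=[2, 4, 5]
append(a, 2): bitmap=FFFFFFFFF.. | a=[0, 1, 7, 8] b=[3, 6] c=[2, 4, 5]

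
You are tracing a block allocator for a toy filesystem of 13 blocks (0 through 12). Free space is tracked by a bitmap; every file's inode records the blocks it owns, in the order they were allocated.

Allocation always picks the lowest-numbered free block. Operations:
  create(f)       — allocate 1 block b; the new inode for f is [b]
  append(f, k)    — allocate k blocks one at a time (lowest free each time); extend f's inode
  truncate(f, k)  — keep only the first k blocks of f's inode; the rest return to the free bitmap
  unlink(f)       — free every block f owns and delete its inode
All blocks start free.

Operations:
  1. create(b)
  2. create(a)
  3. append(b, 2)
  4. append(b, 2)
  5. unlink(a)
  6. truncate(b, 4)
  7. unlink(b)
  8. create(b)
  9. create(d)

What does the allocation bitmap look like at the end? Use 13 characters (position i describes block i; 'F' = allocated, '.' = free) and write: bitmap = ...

[1] create(b) — b=0 (map F............)
[2] create(a) — a=1 b=0 (map FF...........)
[3] append(b, 2) — a=1 b=0,2,3 (map FFFF.........)
[4] append(b, 2) — a=1 b=0,2,3,4,5 (map FFFFFF.......)
[5] unlink(a) — b=0,2,3,4,5 (map F.FFFF.......)
[6] truncate(b, 4) — b=0,2,3,4 (map F.FFF........)
[7] unlink(b) —  (map .............)
[8] create(b) — b=0 (map F............)
[9] create(d) — b=0 d=1 (map FF...........)

bitmap = FF...........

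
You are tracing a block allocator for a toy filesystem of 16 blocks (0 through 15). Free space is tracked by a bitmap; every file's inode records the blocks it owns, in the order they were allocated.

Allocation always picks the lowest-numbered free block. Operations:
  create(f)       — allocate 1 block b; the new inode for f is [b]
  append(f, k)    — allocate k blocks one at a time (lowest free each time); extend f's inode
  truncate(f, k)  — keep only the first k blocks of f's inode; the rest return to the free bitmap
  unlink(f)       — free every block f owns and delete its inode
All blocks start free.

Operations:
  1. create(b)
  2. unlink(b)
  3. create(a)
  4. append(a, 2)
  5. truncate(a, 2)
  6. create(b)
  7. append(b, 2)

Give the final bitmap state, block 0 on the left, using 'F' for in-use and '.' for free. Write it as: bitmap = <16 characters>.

bitmap = FFFFF...........

[1] create(b) — b=0 (map F...............)
[2] unlink(b) —  (map ................)
[3] create(a) — a=0 (map F...............)
[4] append(a, 2) — a=0,1,2 (map FFF.............)
[5] truncate(a, 2) — a=0,1 (map FF..............)
[6] create(b) — a=0,1 b=2 (map FFF.............)
[7] append(b, 2) — a=0,1 b=2,3,4 (map FFFFF...........)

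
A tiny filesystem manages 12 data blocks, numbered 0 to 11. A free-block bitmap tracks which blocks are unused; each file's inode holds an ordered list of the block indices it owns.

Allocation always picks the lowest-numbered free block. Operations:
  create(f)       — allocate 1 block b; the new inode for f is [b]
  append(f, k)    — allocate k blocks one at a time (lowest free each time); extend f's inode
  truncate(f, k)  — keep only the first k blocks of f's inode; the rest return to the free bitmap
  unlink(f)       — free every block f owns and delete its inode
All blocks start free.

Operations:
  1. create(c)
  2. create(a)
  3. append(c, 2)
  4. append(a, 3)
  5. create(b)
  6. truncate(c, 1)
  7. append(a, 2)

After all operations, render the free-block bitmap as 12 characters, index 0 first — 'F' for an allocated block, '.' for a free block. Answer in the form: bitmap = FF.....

bitmap = FFFFFFFF....

[1] create(c) — c=0 (map F...........)
[2] create(a) — a=1 c=0 (map FF..........)
[3] append(c, 2) — a=1 c=0,2,3 (map FFFF........)
[4] append(a, 3) — a=1,4,5,6 c=0,2,3 (map FFFFFFF.....)
[5] create(b) — a=1,4,5,6 b=7 c=0,2,3 (map FFFFFFFF....)
[6] truncate(c, 1) — a=1,4,5,6 b=7 c=0 (map FF..FFFF....)
[7] append(a, 2) — a=1,4,5,6,2,3 b=7 c=0 (map FFFFFFFF....)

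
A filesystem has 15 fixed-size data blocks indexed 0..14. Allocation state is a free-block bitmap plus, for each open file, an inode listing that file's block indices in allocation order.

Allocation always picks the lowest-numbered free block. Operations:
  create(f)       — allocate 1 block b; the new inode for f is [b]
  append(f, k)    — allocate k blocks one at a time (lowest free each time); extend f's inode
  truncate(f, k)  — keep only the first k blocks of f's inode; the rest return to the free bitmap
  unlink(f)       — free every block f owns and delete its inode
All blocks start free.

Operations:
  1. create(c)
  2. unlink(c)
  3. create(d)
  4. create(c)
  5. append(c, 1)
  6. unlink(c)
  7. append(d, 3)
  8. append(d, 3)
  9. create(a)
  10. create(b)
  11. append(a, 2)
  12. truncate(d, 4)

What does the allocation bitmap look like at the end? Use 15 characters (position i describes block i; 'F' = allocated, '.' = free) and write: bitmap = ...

after create(c) → c:[0]  free=[F..............]
after unlink(c) →   free=[...............]
after create(d) → d:[0]  free=[F..............]
after create(c) → c:[1], d:[0]  free=[FF.............]
after append(c, 1) → c:[1, 2], d:[0]  free=[FFF............]
after unlink(c) → d:[0]  free=[F..............]
after append(d, 3) → d:[0, 1, 2, 3]  free=[FFFF...........]
after append(d, 3) → d:[0, 1, 2, 3, 4, 5, 6]  free=[FFFFFFF........]
after create(a) → a:[7], d:[0, 1, 2, 3, 4, 5, 6]  free=[FFFFFFFF.......]
after create(b) → a:[7], b:[8], d:[0, 1, 2, 3, 4, 5, 6]  free=[FFFFFFFFF......]
after append(a, 2) → a:[7, 9, 10], b:[8], d:[0, 1, 2, 3, 4, 5, 6]  free=[FFFFFFFFFFF....]
after truncate(d, 4) → a:[7, 9, 10], b:[8], d:[0, 1, 2, 3]  free=[FFFF...FFFF....]

bitmap = FFFF...FFFF....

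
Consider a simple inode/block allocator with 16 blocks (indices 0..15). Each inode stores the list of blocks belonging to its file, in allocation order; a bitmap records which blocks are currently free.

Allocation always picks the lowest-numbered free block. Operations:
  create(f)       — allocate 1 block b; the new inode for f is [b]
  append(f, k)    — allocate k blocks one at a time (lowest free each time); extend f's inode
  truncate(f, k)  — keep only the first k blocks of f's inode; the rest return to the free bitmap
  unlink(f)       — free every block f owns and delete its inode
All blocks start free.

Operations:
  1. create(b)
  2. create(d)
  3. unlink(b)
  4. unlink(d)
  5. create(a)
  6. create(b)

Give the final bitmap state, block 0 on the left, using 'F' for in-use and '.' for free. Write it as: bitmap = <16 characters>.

bitmap = FF..............

[1] create(b) — b=0 (map F...............)
[2] create(d) — b=0 d=1 (map FF..............)
[3] unlink(b) — d=1 (map .F..............)
[4] unlink(d) —  (map ................)
[5] create(a) — a=0 (map F...............)
[6] create(b) — a=0 b=1 (map FF..............)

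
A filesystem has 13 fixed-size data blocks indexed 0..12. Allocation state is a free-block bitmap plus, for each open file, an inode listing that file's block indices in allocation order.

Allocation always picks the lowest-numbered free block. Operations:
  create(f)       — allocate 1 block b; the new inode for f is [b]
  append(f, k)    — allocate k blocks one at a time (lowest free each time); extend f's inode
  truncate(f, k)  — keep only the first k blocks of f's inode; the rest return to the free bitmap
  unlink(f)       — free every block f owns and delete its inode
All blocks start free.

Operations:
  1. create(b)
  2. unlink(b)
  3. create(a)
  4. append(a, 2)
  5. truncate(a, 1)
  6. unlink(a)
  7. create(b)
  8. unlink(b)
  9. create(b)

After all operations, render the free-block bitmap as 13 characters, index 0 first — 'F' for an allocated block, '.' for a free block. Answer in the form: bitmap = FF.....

bitmap = F............

[1] create(b) — b=0 (map F............)
[2] unlink(b) —  (map .............)
[3] create(a) — a=0 (map F............)
[4] append(a, 2) — a=0,1,2 (map FFF..........)
[5] truncate(a, 1) — a=0 (map F............)
[6] unlink(a) —  (map .............)
[7] create(b) — b=0 (map F............)
[8] unlink(b) —  (map .............)
[9] create(b) — b=0 (map F............)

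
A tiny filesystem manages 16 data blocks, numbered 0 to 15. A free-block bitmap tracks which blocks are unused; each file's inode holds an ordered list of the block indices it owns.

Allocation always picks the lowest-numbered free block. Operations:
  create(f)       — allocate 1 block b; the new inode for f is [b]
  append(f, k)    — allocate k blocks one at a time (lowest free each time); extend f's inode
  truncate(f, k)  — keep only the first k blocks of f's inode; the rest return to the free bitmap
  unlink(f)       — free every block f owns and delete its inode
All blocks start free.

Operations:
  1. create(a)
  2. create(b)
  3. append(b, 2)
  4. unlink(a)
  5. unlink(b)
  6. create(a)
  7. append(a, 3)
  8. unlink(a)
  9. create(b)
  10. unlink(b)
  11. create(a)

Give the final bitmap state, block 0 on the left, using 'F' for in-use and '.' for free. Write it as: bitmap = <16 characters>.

  1. create(a)  ⇒  F...............  {a→[0]}
  2. create(b)  ⇒  FF..............  {a→[0]; b→[1]}
  3. append(b, 2)  ⇒  FFFF............  {a→[0]; b→[1, 2, 3]}
  4. unlink(a)  ⇒  .FFF............  {b→[1, 2, 3]}
  5. unlink(b)  ⇒  ................  {}
  6. create(a)  ⇒  F...............  {a→[0]}
  7. append(a, 3)  ⇒  FFFF............  {a→[0, 1, 2, 3]}
  8. unlink(a)  ⇒  ................  {}
  9. create(b)  ⇒  F...............  {b→[0]}
  10. unlink(b)  ⇒  ................  {}
  11. create(a)  ⇒  F...............  {a→[0]}

bitmap = F...............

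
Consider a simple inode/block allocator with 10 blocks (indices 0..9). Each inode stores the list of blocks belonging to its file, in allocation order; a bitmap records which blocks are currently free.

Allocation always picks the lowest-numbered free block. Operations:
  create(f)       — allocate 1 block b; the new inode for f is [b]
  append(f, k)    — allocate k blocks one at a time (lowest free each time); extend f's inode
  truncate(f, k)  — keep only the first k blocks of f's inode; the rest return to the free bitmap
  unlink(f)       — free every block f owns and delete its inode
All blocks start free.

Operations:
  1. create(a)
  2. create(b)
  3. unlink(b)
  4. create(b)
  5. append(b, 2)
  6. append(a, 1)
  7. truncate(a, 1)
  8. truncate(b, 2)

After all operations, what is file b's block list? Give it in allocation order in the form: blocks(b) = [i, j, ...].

  1. create(a)  ⇒  F.........  {a→[0]}
  2. create(b)  ⇒  FF........  {a→[0]; b→[1]}
  3. unlink(b)  ⇒  F.........  {a→[0]}
  4. create(b)  ⇒  FF........  {a→[0]; b→[1]}
  5. append(b, 2)  ⇒  FFFF......  {a→[0]; b→[1, 2, 3]}
  6. append(a, 1)  ⇒  FFFFF.....  {a→[0, 4]; b→[1, 2, 3]}
  7. truncate(a, 1)  ⇒  FFFF......  {a→[0]; b→[1, 2, 3]}
  8. truncate(b, 2)  ⇒  FFF.......  {a→[0]; b→[1, 2]}

blocks(b) = [1, 2]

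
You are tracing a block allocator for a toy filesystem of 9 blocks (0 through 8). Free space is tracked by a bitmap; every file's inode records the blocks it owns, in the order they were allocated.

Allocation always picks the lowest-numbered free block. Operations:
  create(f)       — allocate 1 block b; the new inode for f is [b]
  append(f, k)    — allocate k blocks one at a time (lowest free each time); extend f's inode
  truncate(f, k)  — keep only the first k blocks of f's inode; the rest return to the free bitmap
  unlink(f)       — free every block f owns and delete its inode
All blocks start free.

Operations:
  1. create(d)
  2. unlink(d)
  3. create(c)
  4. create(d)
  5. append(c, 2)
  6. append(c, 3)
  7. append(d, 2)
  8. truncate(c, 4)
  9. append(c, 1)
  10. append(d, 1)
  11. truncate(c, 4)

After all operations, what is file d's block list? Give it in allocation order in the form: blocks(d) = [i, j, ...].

after create(d) → d:[0]  free=[F........]
after unlink(d) →   free=[.........]
after create(c) → c:[0]  free=[F........]
after create(d) → c:[0], d:[1]  free=[FF.......]
after append(c, 2) → c:[0, 2, 3], d:[1]  free=[FFFF.....]
after append(c, 3) → c:[0, 2, 3, 4, 5, 6], d:[1]  free=[FFFFFFF..]
after append(d, 2) → c:[0, 2, 3, 4, 5, 6], d:[1, 7, 8]  free=[FFFFFFFFF]
after truncate(c, 4) → c:[0, 2, 3, 4], d:[1, 7, 8]  free=[FFFFF..FF]
after append(c, 1) → c:[0, 2, 3, 4, 5], d:[1, 7, 8]  free=[FFFFFF.FF]
after append(d, 1) → c:[0, 2, 3, 4, 5], d:[1, 7, 8, 6]  free=[FFFFFFFFF]
after truncate(c, 4) → c:[0, 2, 3, 4], d:[1, 7, 8, 6]  free=[FFFFF.FFF]

blocks(d) = [1, 7, 8, 6]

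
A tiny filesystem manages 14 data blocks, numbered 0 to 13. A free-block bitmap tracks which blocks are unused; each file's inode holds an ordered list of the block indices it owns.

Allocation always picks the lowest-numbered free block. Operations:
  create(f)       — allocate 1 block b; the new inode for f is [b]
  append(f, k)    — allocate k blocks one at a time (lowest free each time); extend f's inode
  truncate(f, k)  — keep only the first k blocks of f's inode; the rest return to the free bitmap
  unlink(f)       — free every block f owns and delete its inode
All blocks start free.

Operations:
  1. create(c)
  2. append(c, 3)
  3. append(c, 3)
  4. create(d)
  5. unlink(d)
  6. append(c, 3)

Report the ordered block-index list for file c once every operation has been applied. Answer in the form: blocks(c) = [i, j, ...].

blocks(c) = [0, 1, 2, 3, 4, 5, 6, 7, 8, 9]

[1] create(c) — c=0 (map F.............)
[2] append(c, 3) — c=0,1,2,3 (map FFFF..........)
[3] append(c, 3) — c=0,1,2,3,4,5,6 (map FFFFFFF.......)
[4] create(d) — c=0,1,2,3,4,5,6 d=7 (map FFFFFFFF......)
[5] unlink(d) — c=0,1,2,3,4,5,6 (map FFFFFFF.......)
[6] append(c, 3) — c=0,1,2,3,4,5,6,7,8,9 (map FFFFFFFFFF....)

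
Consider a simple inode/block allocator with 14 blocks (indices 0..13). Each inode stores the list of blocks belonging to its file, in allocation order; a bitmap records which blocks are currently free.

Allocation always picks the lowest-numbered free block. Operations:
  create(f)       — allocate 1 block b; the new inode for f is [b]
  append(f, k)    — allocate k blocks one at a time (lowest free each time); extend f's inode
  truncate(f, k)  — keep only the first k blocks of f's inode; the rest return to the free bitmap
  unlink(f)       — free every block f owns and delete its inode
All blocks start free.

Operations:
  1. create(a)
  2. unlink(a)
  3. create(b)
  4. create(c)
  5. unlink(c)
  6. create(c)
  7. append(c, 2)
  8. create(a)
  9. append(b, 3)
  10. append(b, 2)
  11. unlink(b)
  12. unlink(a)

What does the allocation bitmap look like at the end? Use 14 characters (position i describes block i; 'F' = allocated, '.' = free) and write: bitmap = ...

bitmap = .FFF..........

  1. create(a)  ⇒  F.............  {a→[0]}
  2. unlink(a)  ⇒  ..............  {}
  3. create(b)  ⇒  F.............  {b→[0]}
  4. create(c)  ⇒  FF............  {b→[0]; c→[1]}
  5. unlink(c)  ⇒  F.............  {b→[0]}
  6. create(c)  ⇒  FF............  {b→[0]; c→[1]}
  7. append(c, 2)  ⇒  FFFF..........  {b→[0]; c→[1, 2, 3]}
  8. create(a)  ⇒  FFFFF.........  {a→[4]; b→[0]; c→[1, 2, 3]}
  9. append(b, 3)  ⇒  FFFFFFFF......  {a→[4]; b→[0, 5, 6, 7]; c→[1, 2, 3]}
  10. append(b, 2)  ⇒  FFFFFFFFFF....  {a→[4]; b→[0, 5, 6, 7, 8, 9]; c→[1, 2, 3]}
  11. unlink(b)  ⇒  .FFFF.........  {a→[4]; c→[1, 2, 3]}
  12. unlink(a)  ⇒  .FFF..........  {c→[1, 2, 3]}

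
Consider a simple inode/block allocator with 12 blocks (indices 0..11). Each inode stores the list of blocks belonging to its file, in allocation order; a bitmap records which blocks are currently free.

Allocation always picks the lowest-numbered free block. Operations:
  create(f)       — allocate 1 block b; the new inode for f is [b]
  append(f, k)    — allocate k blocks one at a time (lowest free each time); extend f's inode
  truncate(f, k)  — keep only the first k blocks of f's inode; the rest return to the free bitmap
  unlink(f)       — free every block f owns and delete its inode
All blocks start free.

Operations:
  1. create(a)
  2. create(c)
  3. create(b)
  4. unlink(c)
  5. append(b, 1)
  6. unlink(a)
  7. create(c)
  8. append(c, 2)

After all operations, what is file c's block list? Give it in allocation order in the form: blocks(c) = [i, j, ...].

create(a): bitmap=F........... | a=[0]
create(c): bitmap=FF.......... | a=[0] c=[1]
create(b): bitmap=FFF......... | a=[0] b=[2] c=[1]
unlink(c): bitmap=F.F......... | a=[0] b=[2]
append(b, 1): bitmap=FFF......... | a=[0] b=[2, 1]
unlink(a): bitmap=.FF......... | b=[2, 1]
create(c): bitmap=FFF......... | b=[2, 1] c=[0]
append(c, 2): bitmap=FFFFF....... | b=[2, 1] c=[0, 3, 4]

blocks(c) = [0, 3, 4]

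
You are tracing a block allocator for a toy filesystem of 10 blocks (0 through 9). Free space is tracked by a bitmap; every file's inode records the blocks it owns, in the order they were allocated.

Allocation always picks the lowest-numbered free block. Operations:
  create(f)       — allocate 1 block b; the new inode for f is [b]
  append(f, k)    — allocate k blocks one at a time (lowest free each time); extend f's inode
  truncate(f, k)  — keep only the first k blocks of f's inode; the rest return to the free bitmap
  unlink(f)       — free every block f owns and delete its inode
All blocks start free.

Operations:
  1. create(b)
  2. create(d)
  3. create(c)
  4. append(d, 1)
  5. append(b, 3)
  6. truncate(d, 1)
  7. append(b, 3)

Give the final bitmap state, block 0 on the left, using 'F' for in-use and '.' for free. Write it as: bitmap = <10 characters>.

[1] create(b) — b=0 (map F.........)
[2] create(d) — b=0 d=1 (map FF........)
[3] create(c) — b=0 c=2 d=1 (map FFF.......)
[4] append(d, 1) — b=0 c=2 d=1,3 (map FFFF......)
[5] append(b, 3) — b=0,4,5,6 c=2 d=1,3 (map FFFFFFF...)
[6] truncate(d, 1) — b=0,4,5,6 c=2 d=1 (map FFF.FFF...)
[7] append(b, 3) — b=0,4,5,6,3,7,8 c=2 d=1 (map FFFFFFFFF.)

bitmap = FFFFFFFFF.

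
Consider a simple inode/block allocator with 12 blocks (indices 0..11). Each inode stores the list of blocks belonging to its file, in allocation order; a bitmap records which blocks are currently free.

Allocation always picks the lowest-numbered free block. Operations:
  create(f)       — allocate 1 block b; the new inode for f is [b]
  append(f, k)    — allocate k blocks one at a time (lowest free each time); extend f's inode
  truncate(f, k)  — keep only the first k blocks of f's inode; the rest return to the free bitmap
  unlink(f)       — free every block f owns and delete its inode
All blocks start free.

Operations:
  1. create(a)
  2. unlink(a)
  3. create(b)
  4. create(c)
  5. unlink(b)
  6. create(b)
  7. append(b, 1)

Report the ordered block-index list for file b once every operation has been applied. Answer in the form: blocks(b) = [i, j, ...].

blocks(b) = [0, 2]

  1. create(a)  ⇒  F...........  {a→[0]}
  2. unlink(a)  ⇒  ............  {}
  3. create(b)  ⇒  F...........  {b→[0]}
  4. create(c)  ⇒  FF..........  {b→[0]; c→[1]}
  5. unlink(b)  ⇒  .F..........  {c→[1]}
  6. create(b)  ⇒  FF..........  {b→[0]; c→[1]}
  7. append(b, 1)  ⇒  FFF.........  {b→[0, 2]; c→[1]}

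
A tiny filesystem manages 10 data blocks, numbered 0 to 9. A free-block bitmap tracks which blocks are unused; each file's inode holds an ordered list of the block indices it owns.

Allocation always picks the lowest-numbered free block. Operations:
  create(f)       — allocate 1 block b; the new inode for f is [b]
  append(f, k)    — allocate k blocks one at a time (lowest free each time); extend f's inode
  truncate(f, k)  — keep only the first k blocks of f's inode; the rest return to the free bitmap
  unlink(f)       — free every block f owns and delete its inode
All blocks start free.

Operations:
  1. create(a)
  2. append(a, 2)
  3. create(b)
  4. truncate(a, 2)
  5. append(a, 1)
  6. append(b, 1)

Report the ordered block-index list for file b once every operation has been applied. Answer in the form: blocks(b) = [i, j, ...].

create(a): bitmap=F......... | a=[0]
append(a, 2): bitmap=FFF....... | a=[0, 1, 2]
create(b): bitmap=FFFF...... | a=[0, 1, 2] b=[3]
truncate(a, 2): bitmap=FF.F...... | a=[0, 1] b=[3]
append(a, 1): bitmap=FFFF...... | a=[0, 1, 2] b=[3]
append(b, 1): bitmap=FFFFF..... | a=[0, 1, 2] b=[3, 4]

blocks(b) = [3, 4]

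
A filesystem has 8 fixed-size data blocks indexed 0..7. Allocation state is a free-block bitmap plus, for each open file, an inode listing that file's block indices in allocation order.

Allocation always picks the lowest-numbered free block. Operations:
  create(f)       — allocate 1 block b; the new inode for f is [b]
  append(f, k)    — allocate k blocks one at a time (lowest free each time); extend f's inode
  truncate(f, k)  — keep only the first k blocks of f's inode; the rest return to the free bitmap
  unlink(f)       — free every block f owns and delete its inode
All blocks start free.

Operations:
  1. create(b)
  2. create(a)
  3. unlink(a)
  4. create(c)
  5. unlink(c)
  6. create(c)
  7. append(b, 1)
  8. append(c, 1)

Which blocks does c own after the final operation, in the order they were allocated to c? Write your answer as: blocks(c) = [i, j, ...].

blocks(c) = [1, 3]

create(b): bitmap=F....... | b=[0]
create(a): bitmap=FF...... | a=[1] b=[0]
unlink(a): bitmap=F....... | b=[0]
create(c): bitmap=FF...... | b=[0] c=[1]
unlink(c): bitmap=F....... | b=[0]
create(c): bitmap=FF...... | b=[0] c=[1]
append(b, 1): bitmap=FFF..... | b=[0, 2] c=[1]
append(c, 1): bitmap=FFFF.... | b=[0, 2] c=[1, 3]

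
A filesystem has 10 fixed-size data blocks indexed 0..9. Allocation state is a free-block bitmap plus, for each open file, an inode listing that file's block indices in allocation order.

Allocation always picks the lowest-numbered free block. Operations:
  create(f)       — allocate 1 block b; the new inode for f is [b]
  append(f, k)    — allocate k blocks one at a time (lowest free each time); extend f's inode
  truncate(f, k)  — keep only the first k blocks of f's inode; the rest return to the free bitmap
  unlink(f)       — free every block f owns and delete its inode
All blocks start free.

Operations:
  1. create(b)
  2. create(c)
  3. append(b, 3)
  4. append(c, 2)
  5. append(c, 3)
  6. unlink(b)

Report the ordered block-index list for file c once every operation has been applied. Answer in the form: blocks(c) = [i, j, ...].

create(b): bitmap=F......... | b=[0]
create(c): bitmap=FF........ | b=[0] c=[1]
append(b, 3): bitmap=FFFFF..... | b=[0, 2, 3, 4] c=[1]
append(c, 2): bitmap=FFFFFFF... | b=[0, 2, 3, 4] c=[1, 5, 6]
append(c, 3): bitmap=FFFFFFFFFF | b=[0, 2, 3, 4] c=[1, 5, 6, 7, 8, 9]
unlink(b): bitmap=.F...FFFFF | c=[1, 5, 6, 7, 8, 9]

blocks(c) = [1, 5, 6, 7, 8, 9]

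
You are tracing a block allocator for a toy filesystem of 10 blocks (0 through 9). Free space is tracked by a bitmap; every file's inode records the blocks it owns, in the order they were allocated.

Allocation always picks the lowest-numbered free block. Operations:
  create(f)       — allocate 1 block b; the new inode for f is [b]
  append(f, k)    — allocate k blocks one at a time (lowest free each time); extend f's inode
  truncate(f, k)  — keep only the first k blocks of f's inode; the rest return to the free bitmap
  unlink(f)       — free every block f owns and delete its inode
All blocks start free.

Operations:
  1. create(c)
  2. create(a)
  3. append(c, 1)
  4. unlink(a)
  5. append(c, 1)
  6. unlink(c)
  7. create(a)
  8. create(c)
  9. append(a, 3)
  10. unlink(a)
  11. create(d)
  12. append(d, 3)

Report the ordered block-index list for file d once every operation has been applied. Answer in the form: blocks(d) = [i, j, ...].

after create(c) → c:[0]  free=[F.........]
after create(a) → a:[1], c:[0]  free=[FF........]
after append(c, 1) → a:[1], c:[0, 2]  free=[FFF.......]
after unlink(a) → c:[0, 2]  free=[F.F.......]
after append(c, 1) → c:[0, 2, 1]  free=[FFF.......]
after unlink(c) →   free=[..........]
after create(a) → a:[0]  free=[F.........]
after create(c) → a:[0], c:[1]  free=[FF........]
after append(a, 3) → a:[0, 2, 3, 4], c:[1]  free=[FFFFF.....]
after unlink(a) → c:[1]  free=[.F........]
after create(d) → c:[1], d:[0]  free=[FF........]
after append(d, 3) → c:[1], d:[0, 2, 3, 4]  free=[FFFFF.....]

blocks(d) = [0, 2, 3, 4]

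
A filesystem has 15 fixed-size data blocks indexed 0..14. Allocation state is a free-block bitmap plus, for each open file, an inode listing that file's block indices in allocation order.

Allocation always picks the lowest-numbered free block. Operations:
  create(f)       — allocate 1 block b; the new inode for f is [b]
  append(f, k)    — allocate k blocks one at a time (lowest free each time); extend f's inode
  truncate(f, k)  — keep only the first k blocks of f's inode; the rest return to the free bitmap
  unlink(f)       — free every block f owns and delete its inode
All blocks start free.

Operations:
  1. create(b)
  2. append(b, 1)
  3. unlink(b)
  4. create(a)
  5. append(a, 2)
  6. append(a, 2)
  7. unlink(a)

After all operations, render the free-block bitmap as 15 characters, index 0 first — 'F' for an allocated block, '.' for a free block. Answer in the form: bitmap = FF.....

[1] create(b) — b=0 (map F..............)
[2] append(b, 1) — b=0,1 (map FF.............)
[3] unlink(b) —  (map ...............)
[4] create(a) — a=0 (map F..............)
[5] append(a, 2) — a=0,1,2 (map FFF............)
[6] append(a, 2) — a=0,1,2,3,4 (map FFFFF..........)
[7] unlink(a) —  (map ...............)

bitmap = ...............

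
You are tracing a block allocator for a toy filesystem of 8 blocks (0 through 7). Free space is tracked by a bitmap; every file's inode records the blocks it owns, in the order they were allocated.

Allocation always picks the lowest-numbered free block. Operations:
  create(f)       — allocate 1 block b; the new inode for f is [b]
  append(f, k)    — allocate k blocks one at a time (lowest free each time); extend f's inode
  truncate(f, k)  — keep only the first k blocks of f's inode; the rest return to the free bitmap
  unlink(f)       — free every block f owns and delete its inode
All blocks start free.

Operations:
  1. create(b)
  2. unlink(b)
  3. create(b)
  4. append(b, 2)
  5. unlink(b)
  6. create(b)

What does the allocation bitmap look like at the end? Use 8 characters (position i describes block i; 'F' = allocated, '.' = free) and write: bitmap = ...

bitmap = F.......

[1] create(b) — b=0 (map F.......)
[2] unlink(b) —  (map ........)
[3] create(b) — b=0 (map F.......)
[4] append(b, 2) — b=0,1,2 (map FFF.....)
[5] unlink(b) —  (map ........)
[6] create(b) — b=0 (map F.......)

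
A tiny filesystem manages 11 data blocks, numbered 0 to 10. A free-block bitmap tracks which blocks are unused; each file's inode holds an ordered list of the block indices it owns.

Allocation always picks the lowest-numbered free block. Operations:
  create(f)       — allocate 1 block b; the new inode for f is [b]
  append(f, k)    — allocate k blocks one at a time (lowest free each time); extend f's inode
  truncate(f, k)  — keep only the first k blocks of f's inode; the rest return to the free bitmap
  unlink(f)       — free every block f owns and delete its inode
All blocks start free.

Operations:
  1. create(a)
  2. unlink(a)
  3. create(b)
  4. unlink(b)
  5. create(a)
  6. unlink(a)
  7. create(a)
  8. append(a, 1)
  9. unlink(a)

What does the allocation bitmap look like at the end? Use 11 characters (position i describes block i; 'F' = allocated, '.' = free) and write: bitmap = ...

bitmap = ...........

  1. create(a)  ⇒  F..........  {a→[0]}
  2. unlink(a)  ⇒  ...........  {}
  3. create(b)  ⇒  F..........  {b→[0]}
  4. unlink(b)  ⇒  ...........  {}
  5. create(a)  ⇒  F..........  {a→[0]}
  6. unlink(a)  ⇒  ...........  {}
  7. create(a)  ⇒  F..........  {a→[0]}
  8. append(a, 1)  ⇒  FF.........  {a→[0, 1]}
  9. unlink(a)  ⇒  ...........  {}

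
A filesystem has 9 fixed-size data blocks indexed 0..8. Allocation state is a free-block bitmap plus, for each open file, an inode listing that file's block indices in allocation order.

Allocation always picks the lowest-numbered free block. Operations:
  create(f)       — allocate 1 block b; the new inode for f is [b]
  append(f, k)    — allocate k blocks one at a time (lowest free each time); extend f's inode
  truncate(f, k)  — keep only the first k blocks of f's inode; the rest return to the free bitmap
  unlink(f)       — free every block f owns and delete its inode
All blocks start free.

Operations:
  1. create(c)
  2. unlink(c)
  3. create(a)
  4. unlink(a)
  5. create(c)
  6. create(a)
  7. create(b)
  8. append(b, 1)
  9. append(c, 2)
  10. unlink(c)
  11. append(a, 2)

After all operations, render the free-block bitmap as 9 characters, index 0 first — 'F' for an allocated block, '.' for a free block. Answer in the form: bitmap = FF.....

bitmap = FFFFF....

create(c): bitmap=F........ | c=[0]
unlink(c): bitmap=......... | 
create(a): bitmap=F........ | a=[0]
unlink(a): bitmap=......... | 
create(c): bitmap=F........ | c=[0]
create(a): bitmap=FF....... | a=[1] c=[0]
create(b): bitmap=FFF...... | a=[1] b=[2] c=[0]
append(b, 1): bitmap=FFFF..... | a=[1] b=[2, 3] c=[0]
append(c, 2): bitmap=FFFFFF... | a=[1] b=[2, 3] c=[0, 4, 5]
unlink(c): bitmap=.FFF..... | a=[1] b=[2, 3]
append(a, 2): bitmap=FFFFF.... | a=[1, 0, 4] b=[2, 3]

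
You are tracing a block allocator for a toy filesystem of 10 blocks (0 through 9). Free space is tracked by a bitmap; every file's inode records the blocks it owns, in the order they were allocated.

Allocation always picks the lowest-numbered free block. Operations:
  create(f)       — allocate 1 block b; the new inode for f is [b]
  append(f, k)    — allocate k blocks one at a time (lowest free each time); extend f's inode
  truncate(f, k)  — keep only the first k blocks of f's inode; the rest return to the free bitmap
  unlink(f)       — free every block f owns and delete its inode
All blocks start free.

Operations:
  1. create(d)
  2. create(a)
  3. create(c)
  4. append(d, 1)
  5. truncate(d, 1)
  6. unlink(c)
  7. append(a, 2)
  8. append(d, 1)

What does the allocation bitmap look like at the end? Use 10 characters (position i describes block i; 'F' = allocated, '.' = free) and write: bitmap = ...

[1] create(d) — d=0 (map F.........)
[2] create(a) — a=1 d=0 (map FF........)
[3] create(c) — a=1 c=2 d=0 (map FFF.......)
[4] append(d, 1) — a=1 c=2 d=0,3 (map FFFF......)
[5] truncate(d, 1) — a=1 c=2 d=0 (map FFF.......)
[6] unlink(c) — a=1 d=0 (map FF........)
[7] append(a, 2) — a=1,2,3 d=0 (map FFFF......)
[8] append(d, 1) — a=1,2,3 d=0,4 (map FFFFF.....)

bitmap = FFFFF.....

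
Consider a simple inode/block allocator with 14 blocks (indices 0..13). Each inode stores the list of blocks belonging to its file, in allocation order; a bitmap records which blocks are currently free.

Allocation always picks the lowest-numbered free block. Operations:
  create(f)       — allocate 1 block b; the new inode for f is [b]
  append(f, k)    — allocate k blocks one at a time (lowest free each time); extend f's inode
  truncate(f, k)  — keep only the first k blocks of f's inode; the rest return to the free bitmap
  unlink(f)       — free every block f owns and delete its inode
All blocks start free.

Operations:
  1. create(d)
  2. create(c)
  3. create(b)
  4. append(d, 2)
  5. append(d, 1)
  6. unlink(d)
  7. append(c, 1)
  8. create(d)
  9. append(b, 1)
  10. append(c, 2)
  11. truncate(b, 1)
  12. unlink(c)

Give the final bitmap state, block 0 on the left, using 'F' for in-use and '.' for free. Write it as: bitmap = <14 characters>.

  1. create(d)  ⇒  F.............  {d→[0]}
  2. create(c)  ⇒  FF............  {c→[1]; d→[0]}
  3. create(b)  ⇒  FFF...........  {b→[2]; c→[1]; d→[0]}
  4. append(d, 2)  ⇒  FFFFF.........  {b→[2]; c→[1]; d→[0, 3, 4]}
  5. append(d, 1)  ⇒  FFFFFF........  {b→[2]; c→[1]; d→[0, 3, 4, 5]}
  6. unlink(d)  ⇒  .FF...........  {b→[2]; c→[1]}
  7. append(c, 1)  ⇒  FFF...........  {b→[2]; c→[1, 0]}
  8. create(d)  ⇒  FFFF..........  {b→[2]; c→[1, 0]; d→[3]}
  9. append(b, 1)  ⇒  FFFFF.........  {b→[2, 4]; c→[1, 0]; d→[3]}
  10. append(c, 2)  ⇒  FFFFFFF.......  {b→[2, 4]; c→[1, 0, 5, 6]; d→[3]}
  11. truncate(b, 1)  ⇒  FFFF.FF.......  {b→[2]; c→[1, 0, 5, 6]; d→[3]}
  12. unlink(c)  ⇒  ..FF..........  {b→[2]; d→[3]}

bitmap = ..FF..........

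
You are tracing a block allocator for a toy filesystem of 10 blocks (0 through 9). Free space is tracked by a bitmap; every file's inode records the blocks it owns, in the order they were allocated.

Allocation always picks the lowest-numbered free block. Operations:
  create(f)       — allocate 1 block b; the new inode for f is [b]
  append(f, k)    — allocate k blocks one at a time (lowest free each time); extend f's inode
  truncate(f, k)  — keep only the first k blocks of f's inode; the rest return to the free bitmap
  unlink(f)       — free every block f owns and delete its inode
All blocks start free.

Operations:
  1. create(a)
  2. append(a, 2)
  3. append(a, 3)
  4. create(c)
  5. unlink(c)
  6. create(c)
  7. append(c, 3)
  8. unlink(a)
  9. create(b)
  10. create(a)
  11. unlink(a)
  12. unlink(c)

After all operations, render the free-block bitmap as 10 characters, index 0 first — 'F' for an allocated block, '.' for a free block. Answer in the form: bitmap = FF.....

bitmap = F.........

create(a): bitmap=F......... | a=[0]
append(a, 2): bitmap=FFF....... | a=[0, 1, 2]
append(a, 3): bitmap=FFFFFF.... | a=[0, 1, 2, 3, 4, 5]
create(c): bitmap=FFFFFFF... | a=[0, 1, 2, 3, 4, 5] c=[6]
unlink(c): bitmap=FFFFFF.... | a=[0, 1, 2, 3, 4, 5]
create(c): bitmap=FFFFFFF... | a=[0, 1, 2, 3, 4, 5] c=[6]
append(c, 3): bitmap=FFFFFFFFFF | a=[0, 1, 2, 3, 4, 5] c=[6, 7, 8, 9]
unlink(a): bitmap=......FFFF | c=[6, 7, 8, 9]
create(b): bitmap=F.....FFFF | b=[0] c=[6, 7, 8, 9]
create(a): bitmap=FF....FFFF | a=[1] b=[0] c=[6, 7, 8, 9]
unlink(a): bitmap=F.....FFFF | b=[0] c=[6, 7, 8, 9]
unlink(c): bitmap=F......... | b=[0]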